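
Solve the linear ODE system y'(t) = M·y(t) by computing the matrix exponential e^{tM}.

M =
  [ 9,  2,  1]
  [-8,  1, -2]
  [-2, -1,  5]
e^{tM} =
  [-t^2*exp(5*t) + 4*t*exp(5*t) + exp(5*t), -t^2*exp(5*t)/2 + 2*t*exp(5*t), t*exp(5*t)]
  [2*t^2*exp(5*t) - 8*t*exp(5*t), t^2*exp(5*t) - 4*t*exp(5*t) + exp(5*t), -2*t*exp(5*t)]
  [-2*t*exp(5*t), -t*exp(5*t), exp(5*t)]

Strategy: write M = P · J · P⁻¹ where J is a Jordan canonical form, so e^{tM} = P · e^{tJ} · P⁻¹, and e^{tJ} can be computed block-by-block.

M has Jordan form
J =
  [5, 1, 0]
  [0, 5, 1]
  [0, 0, 5]
(up to reordering of blocks).

Per-block formulas:
  For a 3×3 Jordan block J_3(5): exp(t · J_3(5)) = e^(5t)·(I + t·N + (t^2/2)·N^2), where N is the 3×3 nilpotent shift.

After assembling e^{tJ} and conjugating by P, we get:

e^{tM} =
  [-t^2*exp(5*t) + 4*t*exp(5*t) + exp(5*t), -t^2*exp(5*t)/2 + 2*t*exp(5*t), t*exp(5*t)]
  [2*t^2*exp(5*t) - 8*t*exp(5*t), t^2*exp(5*t) - 4*t*exp(5*t) + exp(5*t), -2*t*exp(5*t)]
  [-2*t*exp(5*t), -t*exp(5*t), exp(5*t)]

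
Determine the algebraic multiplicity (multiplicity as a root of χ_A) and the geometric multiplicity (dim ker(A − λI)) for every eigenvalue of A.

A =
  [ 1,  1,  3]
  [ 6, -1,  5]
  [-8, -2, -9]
λ = -3: alg = 3, geom = 1

Step 1 — factor the characteristic polynomial to read off the algebraic multiplicities:
  χ_A(x) = (x + 3)^3

Step 2 — compute geometric multiplicities via the rank-nullity identity g(λ) = n − rank(A − λI):
  rank(A − (-3)·I) = 2, so dim ker(A − (-3)·I) = n − 2 = 1

Summary:
  λ = -3: algebraic multiplicity = 3, geometric multiplicity = 1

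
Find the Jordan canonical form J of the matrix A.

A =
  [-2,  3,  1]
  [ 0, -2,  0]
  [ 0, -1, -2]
J_3(-2)

The characteristic polynomial is
  det(x·I − A) = x^3 + 6*x^2 + 12*x + 8 = (x + 2)^3

Eigenvalues and multiplicities (the geometric multiplicity of λ is n − rank(A − λI), which equals the number of Jordan blocks for λ):
  λ = -2: algebraic multiplicity = 3, geometric multiplicity = 1

Determining the block sizes for each eigenvalue:
  λ = -2: one block (gm = 1), so the single block has size am = 3 → block sizes [3]

Assembling the blocks gives a Jordan form
J =
  [-2,  1,  0]
  [ 0, -2,  1]
  [ 0,  0, -2]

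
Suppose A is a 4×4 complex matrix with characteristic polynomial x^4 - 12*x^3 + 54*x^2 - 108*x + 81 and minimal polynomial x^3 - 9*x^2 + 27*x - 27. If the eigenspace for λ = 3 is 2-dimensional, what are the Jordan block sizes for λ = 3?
Block sizes for λ = 3: [3, 1]

Step 1 — from the characteristic polynomial, algebraic multiplicity of λ = 3 is 4. From dim ker(A − (3)·I) = 2, there are exactly 2 Jordan blocks for λ = 3.
Step 2 — from the minimal polynomial, the factor (x − 3)^3 tells us the largest block for λ = 3 has size 3.
Step 3 — with total size 4, 2 blocks, and largest block 3, the block sizes (in nonincreasing order) are [3, 1].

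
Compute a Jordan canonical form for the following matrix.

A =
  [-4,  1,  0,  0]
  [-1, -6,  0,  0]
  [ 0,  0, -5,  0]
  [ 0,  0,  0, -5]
J_2(-5) ⊕ J_1(-5) ⊕ J_1(-5)

The characteristic polynomial is
  det(x·I − A) = x^4 + 20*x^3 + 150*x^2 + 500*x + 625 = (x + 5)^4

Eigenvalues and multiplicities (the geometric multiplicity of λ is n − rank(A − λI), which equals the number of Jordan blocks for λ):
  λ = -5: algebraic multiplicity = 4, geometric multiplicity = 3

Determining the block sizes for each eigenvalue:
  λ = -5: 3 blocks summing to 4 forces exactly one block of size 2 and the rest size 1 → block sizes [2, 1, 1]

Assembling the blocks gives a Jordan form
J =
  [-5,  1,  0,  0]
  [ 0, -5,  0,  0]
  [ 0,  0, -5,  0]
  [ 0,  0,  0, -5]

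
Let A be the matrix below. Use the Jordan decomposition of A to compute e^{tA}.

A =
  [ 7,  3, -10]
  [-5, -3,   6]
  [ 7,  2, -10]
e^{tA} =
  [-2*t^2*exp(-2*t) + 9*t*exp(-2*t) + exp(-2*t), 2*t^2*exp(-2*t) + 3*t*exp(-2*t), 4*t^2*exp(-2*t) - 10*t*exp(-2*t)]
  [t^2*exp(-2*t) - 5*t*exp(-2*t), -t^2*exp(-2*t) - t*exp(-2*t) + exp(-2*t), -2*t^2*exp(-2*t) + 6*t*exp(-2*t)]
  [-3*t^2*exp(-2*t)/2 + 7*t*exp(-2*t), 3*t^2*exp(-2*t)/2 + 2*t*exp(-2*t), 3*t^2*exp(-2*t) - 8*t*exp(-2*t) + exp(-2*t)]

Strategy: write A = P · J · P⁻¹ where J is a Jordan canonical form, so e^{tA} = P · e^{tJ} · P⁻¹, and e^{tJ} can be computed block-by-block.

A has Jordan form
J =
  [-2,  1,  0]
  [ 0, -2,  1]
  [ 0,  0, -2]
(up to reordering of blocks).

Per-block formulas:
  For a 3×3 Jordan block J_3(-2): exp(t · J_3(-2)) = e^(-2t)·(I + t·N + (t^2/2)·N^2), where N is the 3×3 nilpotent shift.

After assembling e^{tJ} and conjugating by P, we get:

e^{tA} =
  [-2*t^2*exp(-2*t) + 9*t*exp(-2*t) + exp(-2*t), 2*t^2*exp(-2*t) + 3*t*exp(-2*t), 4*t^2*exp(-2*t) - 10*t*exp(-2*t)]
  [t^2*exp(-2*t) - 5*t*exp(-2*t), -t^2*exp(-2*t) - t*exp(-2*t) + exp(-2*t), -2*t^2*exp(-2*t) + 6*t*exp(-2*t)]
  [-3*t^2*exp(-2*t)/2 + 7*t*exp(-2*t), 3*t^2*exp(-2*t)/2 + 2*t*exp(-2*t), 3*t^2*exp(-2*t) - 8*t*exp(-2*t) + exp(-2*t)]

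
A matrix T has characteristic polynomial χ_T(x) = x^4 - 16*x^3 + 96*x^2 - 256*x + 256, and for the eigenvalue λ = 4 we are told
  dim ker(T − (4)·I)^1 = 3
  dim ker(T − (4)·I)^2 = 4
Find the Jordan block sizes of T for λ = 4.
Block sizes for λ = 4: [2, 1, 1]

From the dimensions of kernels of powers, the number of Jordan blocks of size at least j is d_j − d_{j−1} where d_j = dim ker(N^j) (with d_0 = 0). Computing the differences gives [3, 1].
The number of blocks of size exactly k is (#blocks of size ≥ k) − (#blocks of size ≥ k + 1), so the partition is: 2 block(s) of size 1, 1 block(s) of size 2.
In nonincreasing order the block sizes are [2, 1, 1].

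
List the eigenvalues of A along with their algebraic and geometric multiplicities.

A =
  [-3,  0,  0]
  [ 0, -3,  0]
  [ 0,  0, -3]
λ = -3: alg = 3, geom = 3

Step 1 — factor the characteristic polynomial to read off the algebraic multiplicities:
  χ_A(x) = (x + 3)^3

Step 2 — compute geometric multiplicities via the rank-nullity identity g(λ) = n − rank(A − λI):
  rank(A − (-3)·I) = 0, so dim ker(A − (-3)·I) = n − 0 = 3

Summary:
  λ = -3: algebraic multiplicity = 3, geometric multiplicity = 3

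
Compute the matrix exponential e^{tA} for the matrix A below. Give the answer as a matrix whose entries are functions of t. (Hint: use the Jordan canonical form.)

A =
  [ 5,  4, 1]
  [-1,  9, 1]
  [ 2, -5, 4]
e^{tA} =
  [-t^2*exp(6*t)/2 - t*exp(6*t) + exp(6*t), 3*t^2*exp(6*t)/2 + 4*t*exp(6*t), t^2*exp(6*t)/2 + t*exp(6*t)]
  [-t*exp(6*t), 3*t*exp(6*t) + exp(6*t), t*exp(6*t)]
  [-t^2*exp(6*t)/2 + 2*t*exp(6*t), 3*t^2*exp(6*t)/2 - 5*t*exp(6*t), t^2*exp(6*t)/2 - 2*t*exp(6*t) + exp(6*t)]

Strategy: write A = P · J · P⁻¹ where J is a Jordan canonical form, so e^{tA} = P · e^{tJ} · P⁻¹, and e^{tJ} can be computed block-by-block.

A has Jordan form
J =
  [6, 1, 0]
  [0, 6, 1]
  [0, 0, 6]
(up to reordering of blocks).

Per-block formulas:
  For a 3×3 Jordan block J_3(6): exp(t · J_3(6)) = e^(6t)·(I + t·N + (t^2/2)·N^2), where N is the 3×3 nilpotent shift.

After assembling e^{tJ} and conjugating by P, we get:

e^{tA} =
  [-t^2*exp(6*t)/2 - t*exp(6*t) + exp(6*t), 3*t^2*exp(6*t)/2 + 4*t*exp(6*t), t^2*exp(6*t)/2 + t*exp(6*t)]
  [-t*exp(6*t), 3*t*exp(6*t) + exp(6*t), t*exp(6*t)]
  [-t^2*exp(6*t)/2 + 2*t*exp(6*t), 3*t^2*exp(6*t)/2 - 5*t*exp(6*t), t^2*exp(6*t)/2 - 2*t*exp(6*t) + exp(6*t)]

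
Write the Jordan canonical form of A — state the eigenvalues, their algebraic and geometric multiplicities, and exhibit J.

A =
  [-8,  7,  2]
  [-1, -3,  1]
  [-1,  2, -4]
J_3(-5)

The characteristic polynomial is
  det(x·I − A) = x^3 + 15*x^2 + 75*x + 125 = (x + 5)^3

Eigenvalues and multiplicities (the geometric multiplicity of λ is n − rank(A − λI), which equals the number of Jordan blocks for λ):
  λ = -5: algebraic multiplicity = 3, geometric multiplicity = 1

Determining the block sizes for each eigenvalue:
  λ = -5: one block (gm = 1), so the single block has size am = 3 → block sizes [3]

Assembling the blocks gives a Jordan form
J =
  [-5,  1,  0]
  [ 0, -5,  1]
  [ 0,  0, -5]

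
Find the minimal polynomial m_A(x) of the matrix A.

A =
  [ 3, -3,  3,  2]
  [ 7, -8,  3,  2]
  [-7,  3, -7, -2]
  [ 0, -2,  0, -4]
x^3 + 12*x^2 + 48*x + 64

The characteristic polynomial is χ_A(x) = (x + 4)^4, so the eigenvalues are known. The minimal polynomial is
  m_A(x) = Π_λ (x − λ)^{k_λ}
where k_λ is the size of the *largest* Jordan block for λ (equivalently, the smallest k with (A − λI)^k v = 0 for every generalised eigenvector v of λ).

  λ = -4: largest Jordan block has size 3, contributing (x + 4)^3

So m_A(x) = (x + 4)^3 = x^3 + 12*x^2 + 48*x + 64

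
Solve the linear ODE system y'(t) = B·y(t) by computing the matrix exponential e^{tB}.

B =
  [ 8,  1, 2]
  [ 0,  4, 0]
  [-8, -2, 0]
e^{tB} =
  [4*t*exp(4*t) + exp(4*t), t*exp(4*t), 2*t*exp(4*t)]
  [0, exp(4*t), 0]
  [-8*t*exp(4*t), -2*t*exp(4*t), -4*t*exp(4*t) + exp(4*t)]

Strategy: write B = P · J · P⁻¹ where J is a Jordan canonical form, so e^{tB} = P · e^{tJ} · P⁻¹, and e^{tJ} can be computed block-by-block.

B has Jordan form
J =
  [4, 1, 0]
  [0, 4, 0]
  [0, 0, 4]
(up to reordering of blocks).

Per-block formulas:
  For a 2×2 Jordan block J_2(4): exp(t · J_2(4)) = e^(4t)·(I + t·N), where N is the 2×2 nilpotent shift.
  For a 1×1 block at λ = 4: exp(t · [4]) = [e^(4t)].

After assembling e^{tJ} and conjugating by P, we get:

e^{tB} =
  [4*t*exp(4*t) + exp(4*t), t*exp(4*t), 2*t*exp(4*t)]
  [0, exp(4*t), 0]
  [-8*t*exp(4*t), -2*t*exp(4*t), -4*t*exp(4*t) + exp(4*t)]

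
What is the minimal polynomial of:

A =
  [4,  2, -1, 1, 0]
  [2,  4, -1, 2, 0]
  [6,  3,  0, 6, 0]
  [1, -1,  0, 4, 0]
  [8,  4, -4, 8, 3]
x^2 - 6*x + 9

The characteristic polynomial is χ_A(x) = (x - 3)^5, so the eigenvalues are known. The minimal polynomial is
  m_A(x) = Π_λ (x − λ)^{k_λ}
where k_λ is the size of the *largest* Jordan block for λ (equivalently, the smallest k with (A − λI)^k v = 0 for every generalised eigenvector v of λ).

  λ = 3: largest Jordan block has size 2, contributing (x − 3)^2

So m_A(x) = (x - 3)^2 = x^2 - 6*x + 9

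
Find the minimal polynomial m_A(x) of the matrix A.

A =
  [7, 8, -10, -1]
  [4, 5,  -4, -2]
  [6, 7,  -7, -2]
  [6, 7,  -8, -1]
x^3 - 3*x^2 + 3*x - 1

The characteristic polynomial is χ_A(x) = (x - 1)^4, so the eigenvalues are known. The minimal polynomial is
  m_A(x) = Π_λ (x − λ)^{k_λ}
where k_λ is the size of the *largest* Jordan block for λ (equivalently, the smallest k with (A − λI)^k v = 0 for every generalised eigenvector v of λ).

  λ = 1: largest Jordan block has size 3, contributing (x − 1)^3

So m_A(x) = (x - 1)^3 = x^3 - 3*x^2 + 3*x - 1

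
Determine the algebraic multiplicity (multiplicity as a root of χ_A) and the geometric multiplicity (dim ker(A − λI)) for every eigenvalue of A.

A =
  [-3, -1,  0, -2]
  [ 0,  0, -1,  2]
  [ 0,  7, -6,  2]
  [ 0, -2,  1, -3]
λ = -3: alg = 4, geom = 2

Step 1 — factor the characteristic polynomial to read off the algebraic multiplicities:
  χ_A(x) = (x + 3)^4

Step 2 — compute geometric multiplicities via the rank-nullity identity g(λ) = n − rank(A − λI):
  rank(A − (-3)·I) = 2, so dim ker(A − (-3)·I) = n − 2 = 2

Summary:
  λ = -3: algebraic multiplicity = 4, geometric multiplicity = 2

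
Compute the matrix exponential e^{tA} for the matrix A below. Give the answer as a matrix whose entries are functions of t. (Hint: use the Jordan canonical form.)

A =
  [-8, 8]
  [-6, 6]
e^{tA} =
  [-3 + 4*exp(-2*t), 4 - 4*exp(-2*t)]
  [-3 + 3*exp(-2*t), 4 - 3*exp(-2*t)]

Strategy: write A = P · J · P⁻¹ where J is a Jordan canonical form, so e^{tA} = P · e^{tJ} · P⁻¹, and e^{tJ} can be computed block-by-block.

A has Jordan form
J =
  [-2, 0]
  [ 0, 0]
(up to reordering of blocks).

Per-block formulas:
  For a 1×1 block at λ = -2: exp(t · [-2]) = [e^(-2t)].
  For a 1×1 block at λ = 0: exp(t · [0]) = [e^(0t)].

After assembling e^{tJ} and conjugating by P, we get:

e^{tA} =
  [-3 + 4*exp(-2*t), 4 - 4*exp(-2*t)]
  [-3 + 3*exp(-2*t), 4 - 3*exp(-2*t)]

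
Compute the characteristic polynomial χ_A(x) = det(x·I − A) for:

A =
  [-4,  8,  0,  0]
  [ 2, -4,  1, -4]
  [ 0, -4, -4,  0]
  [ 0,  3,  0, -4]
x^4 + 16*x^3 + 96*x^2 + 256*x + 256

Expanding det(x·I − A) (e.g. by cofactor expansion or by noting that A is similar to its Jordan form J, which has the same characteristic polynomial as A) gives
  χ_A(x) = x^4 + 16*x^3 + 96*x^2 + 256*x + 256
which factors as (x + 4)^4. The eigenvalues (with algebraic multiplicities) are λ = -4 with multiplicity 4.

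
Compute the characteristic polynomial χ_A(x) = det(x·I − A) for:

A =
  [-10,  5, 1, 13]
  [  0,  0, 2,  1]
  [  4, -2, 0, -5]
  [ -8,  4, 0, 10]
x^4

Expanding det(x·I − A) (e.g. by cofactor expansion or by noting that A is similar to its Jordan form J, which has the same characteristic polynomial as A) gives
  χ_A(x) = x^4
which factors as x^4. The eigenvalues (with algebraic multiplicities) are λ = 0 with multiplicity 4.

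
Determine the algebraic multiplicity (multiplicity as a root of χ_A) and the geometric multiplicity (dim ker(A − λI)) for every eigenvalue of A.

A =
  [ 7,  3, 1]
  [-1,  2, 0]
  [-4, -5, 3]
λ = 4: alg = 3, geom = 1

Step 1 — factor the characteristic polynomial to read off the algebraic multiplicities:
  χ_A(x) = (x - 4)^3

Step 2 — compute geometric multiplicities via the rank-nullity identity g(λ) = n − rank(A − λI):
  rank(A − (4)·I) = 2, so dim ker(A − (4)·I) = n − 2 = 1

Summary:
  λ = 4: algebraic multiplicity = 3, geometric multiplicity = 1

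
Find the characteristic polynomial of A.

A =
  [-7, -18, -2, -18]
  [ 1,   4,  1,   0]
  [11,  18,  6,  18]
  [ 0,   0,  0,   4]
x^4 - 7*x^3 - 12*x^2 + 176*x - 320

Expanding det(x·I − A) (e.g. by cofactor expansion or by noting that A is similar to its Jordan form J, which has the same characteristic polynomial as A) gives
  χ_A(x) = x^4 - 7*x^3 - 12*x^2 + 176*x - 320
which factors as (x - 4)^3*(x + 5). The eigenvalues (with algebraic multiplicities) are λ = -5 with multiplicity 1, λ = 4 with multiplicity 3.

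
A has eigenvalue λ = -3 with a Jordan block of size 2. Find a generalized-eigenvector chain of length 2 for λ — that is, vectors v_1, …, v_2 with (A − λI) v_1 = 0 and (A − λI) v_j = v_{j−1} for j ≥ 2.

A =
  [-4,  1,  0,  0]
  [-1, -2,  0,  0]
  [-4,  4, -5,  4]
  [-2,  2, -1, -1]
A Jordan chain for λ = -3 of length 2:
v_1 = (-1, -1, -4, -2)ᵀ
v_2 = (1, 0, 0, 0)ᵀ

Let N = A − (-3)·I. We want v_2 with N^2 v_2 = 0 but N^1 v_2 ≠ 0; then v_{j-1} := N · v_j for j = 2, …, 2.

Pick v_2 = (1, 0, 0, 0)ᵀ.
Then v_1 = N · v_2 = (-1, -1, -4, -2)ᵀ.

Sanity check: (A − (-3)·I) v_1 = (0, 0, 0, 0)ᵀ = 0. ✓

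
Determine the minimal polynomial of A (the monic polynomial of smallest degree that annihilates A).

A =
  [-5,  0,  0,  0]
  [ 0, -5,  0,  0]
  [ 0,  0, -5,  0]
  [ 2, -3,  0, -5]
x^2 + 10*x + 25

The characteristic polynomial is χ_A(x) = (x + 5)^4, so the eigenvalues are known. The minimal polynomial is
  m_A(x) = Π_λ (x − λ)^{k_λ}
where k_λ is the size of the *largest* Jordan block for λ (equivalently, the smallest k with (A − λI)^k v = 0 for every generalised eigenvector v of λ).

  λ = -5: largest Jordan block has size 2, contributing (x + 5)^2

So m_A(x) = (x + 5)^2 = x^2 + 10*x + 25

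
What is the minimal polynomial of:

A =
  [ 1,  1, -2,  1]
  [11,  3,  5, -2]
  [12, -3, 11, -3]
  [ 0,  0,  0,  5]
x^3 - 15*x^2 + 75*x - 125

The characteristic polynomial is χ_A(x) = (x - 5)^4, so the eigenvalues are known. The minimal polynomial is
  m_A(x) = Π_λ (x − λ)^{k_λ}
where k_λ is the size of the *largest* Jordan block for λ (equivalently, the smallest k with (A − λI)^k v = 0 for every generalised eigenvector v of λ).

  λ = 5: largest Jordan block has size 3, contributing (x − 5)^3

So m_A(x) = (x - 5)^3 = x^3 - 15*x^2 + 75*x - 125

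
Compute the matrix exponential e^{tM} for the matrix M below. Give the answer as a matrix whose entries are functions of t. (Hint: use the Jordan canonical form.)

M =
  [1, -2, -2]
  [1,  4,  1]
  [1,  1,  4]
e^{tM} =
  [-2*t*exp(3*t) + exp(3*t), -2*t*exp(3*t), -2*t*exp(3*t)]
  [t*exp(3*t), t*exp(3*t) + exp(3*t), t*exp(3*t)]
  [t*exp(3*t), t*exp(3*t), t*exp(3*t) + exp(3*t)]

Strategy: write M = P · J · P⁻¹ where J is a Jordan canonical form, so e^{tM} = P · e^{tJ} · P⁻¹, and e^{tJ} can be computed block-by-block.

M has Jordan form
J =
  [3, 1, 0]
  [0, 3, 0]
  [0, 0, 3]
(up to reordering of blocks).

Per-block formulas:
  For a 2×2 Jordan block J_2(3): exp(t · J_2(3)) = e^(3t)·(I + t·N), where N is the 2×2 nilpotent shift.
  For a 1×1 block at λ = 3: exp(t · [3]) = [e^(3t)].

After assembling e^{tJ} and conjugating by P, we get:

e^{tM} =
  [-2*t*exp(3*t) + exp(3*t), -2*t*exp(3*t), -2*t*exp(3*t)]
  [t*exp(3*t), t*exp(3*t) + exp(3*t), t*exp(3*t)]
  [t*exp(3*t), t*exp(3*t), t*exp(3*t) + exp(3*t)]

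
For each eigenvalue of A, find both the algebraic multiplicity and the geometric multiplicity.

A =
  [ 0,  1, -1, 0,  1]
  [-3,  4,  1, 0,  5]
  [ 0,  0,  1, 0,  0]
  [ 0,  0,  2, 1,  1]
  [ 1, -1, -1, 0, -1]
λ = 1: alg = 5, geom = 3

Step 1 — factor the characteristic polynomial to read off the algebraic multiplicities:
  χ_A(x) = (x - 1)^5

Step 2 — compute geometric multiplicities via the rank-nullity identity g(λ) = n − rank(A − λI):
  rank(A − (1)·I) = 2, so dim ker(A − (1)·I) = n − 2 = 3

Summary:
  λ = 1: algebraic multiplicity = 5, geometric multiplicity = 3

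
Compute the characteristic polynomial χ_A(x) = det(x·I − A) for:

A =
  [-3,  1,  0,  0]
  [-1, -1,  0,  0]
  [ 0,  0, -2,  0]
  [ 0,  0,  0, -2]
x^4 + 8*x^3 + 24*x^2 + 32*x + 16

Expanding det(x·I − A) (e.g. by cofactor expansion or by noting that A is similar to its Jordan form J, which has the same characteristic polynomial as A) gives
  χ_A(x) = x^4 + 8*x^3 + 24*x^2 + 32*x + 16
which factors as (x + 2)^4. The eigenvalues (with algebraic multiplicities) are λ = -2 with multiplicity 4.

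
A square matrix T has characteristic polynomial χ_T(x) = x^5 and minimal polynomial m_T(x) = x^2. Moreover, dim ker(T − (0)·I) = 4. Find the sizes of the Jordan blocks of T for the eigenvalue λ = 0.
Block sizes for λ = 0: [2, 1, 1, 1]

Step 1 — from the characteristic polynomial, algebraic multiplicity of λ = 0 is 5. From dim ker(T − (0)·I) = 4, there are exactly 4 Jordan blocks for λ = 0.
Step 2 — from the minimal polynomial, the factor (x − 0)^2 tells us the largest block for λ = 0 has size 2.
Step 3 — with total size 5, 4 blocks, and largest block 2, the block sizes (in nonincreasing order) are [2, 1, 1, 1].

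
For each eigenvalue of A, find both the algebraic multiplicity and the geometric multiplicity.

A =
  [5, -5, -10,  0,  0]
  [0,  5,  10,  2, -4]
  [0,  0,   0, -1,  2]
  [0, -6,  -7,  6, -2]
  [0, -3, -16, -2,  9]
λ = 5: alg = 5, geom = 3

Step 1 — factor the characteristic polynomial to read off the algebraic multiplicities:
  χ_A(x) = (x - 5)^5

Step 2 — compute geometric multiplicities via the rank-nullity identity g(λ) = n − rank(A − λI):
  rank(A − (5)·I) = 2, so dim ker(A − (5)·I) = n − 2 = 3

Summary:
  λ = 5: algebraic multiplicity = 5, geometric multiplicity = 3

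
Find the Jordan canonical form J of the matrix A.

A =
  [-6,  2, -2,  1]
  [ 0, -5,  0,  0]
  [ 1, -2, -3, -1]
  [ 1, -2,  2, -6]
J_2(-5) ⊕ J_1(-5) ⊕ J_1(-5)

The characteristic polynomial is
  det(x·I − A) = x^4 + 20*x^3 + 150*x^2 + 500*x + 625 = (x + 5)^4

Eigenvalues and multiplicities (the geometric multiplicity of λ is n − rank(A − λI), which equals the number of Jordan blocks for λ):
  λ = -5: algebraic multiplicity = 4, geometric multiplicity = 3

Determining the block sizes for each eigenvalue:
  λ = -5: 3 blocks summing to 4 forces exactly one block of size 2 and the rest size 1 → block sizes [2, 1, 1]

Assembling the blocks gives a Jordan form
J =
  [-5,  1,  0,  0]
  [ 0, -5,  0,  0]
  [ 0,  0, -5,  0]
  [ 0,  0,  0, -5]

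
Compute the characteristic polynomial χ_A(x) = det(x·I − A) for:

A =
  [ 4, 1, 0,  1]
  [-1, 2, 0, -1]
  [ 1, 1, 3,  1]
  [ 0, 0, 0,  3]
x^4 - 12*x^3 + 54*x^2 - 108*x + 81

Expanding det(x·I − A) (e.g. by cofactor expansion or by noting that A is similar to its Jordan form J, which has the same characteristic polynomial as A) gives
  χ_A(x) = x^4 - 12*x^3 + 54*x^2 - 108*x + 81
which factors as (x - 3)^4. The eigenvalues (with algebraic multiplicities) are λ = 3 with multiplicity 4.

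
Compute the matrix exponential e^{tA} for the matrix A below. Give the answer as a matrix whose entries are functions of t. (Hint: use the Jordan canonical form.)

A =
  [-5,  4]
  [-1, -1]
e^{tA} =
  [-2*t*exp(-3*t) + exp(-3*t), 4*t*exp(-3*t)]
  [-t*exp(-3*t), 2*t*exp(-3*t) + exp(-3*t)]

Strategy: write A = P · J · P⁻¹ where J is a Jordan canonical form, so e^{tA} = P · e^{tJ} · P⁻¹, and e^{tJ} can be computed block-by-block.

A has Jordan form
J =
  [-3,  1]
  [ 0, -3]
(up to reordering of blocks).

Per-block formulas:
  For a 2×2 Jordan block J_2(-3): exp(t · J_2(-3)) = e^(-3t)·(I + t·N), where N is the 2×2 nilpotent shift.

After assembling e^{tJ} and conjugating by P, we get:

e^{tA} =
  [-2*t*exp(-3*t) + exp(-3*t), 4*t*exp(-3*t)]
  [-t*exp(-3*t), 2*t*exp(-3*t) + exp(-3*t)]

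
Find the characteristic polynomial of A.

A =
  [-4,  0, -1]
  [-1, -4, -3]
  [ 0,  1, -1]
x^3 + 9*x^2 + 27*x + 27

Expanding det(x·I − A) (e.g. by cofactor expansion or by noting that A is similar to its Jordan form J, which has the same characteristic polynomial as A) gives
  χ_A(x) = x^3 + 9*x^2 + 27*x + 27
which factors as (x + 3)^3. The eigenvalues (with algebraic multiplicities) are λ = -3 with multiplicity 3.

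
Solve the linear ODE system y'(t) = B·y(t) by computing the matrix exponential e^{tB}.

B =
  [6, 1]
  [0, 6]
e^{tB} =
  [exp(6*t), t*exp(6*t)]
  [0, exp(6*t)]

Strategy: write B = P · J · P⁻¹ where J is a Jordan canonical form, so e^{tB} = P · e^{tJ} · P⁻¹, and e^{tJ} can be computed block-by-block.

B has Jordan form
J =
  [6, 1]
  [0, 6]
(up to reordering of blocks).

Per-block formulas:
  For a 2×2 Jordan block J_2(6): exp(t · J_2(6)) = e^(6t)·(I + t·N), where N is the 2×2 nilpotent shift.

After assembling e^{tJ} and conjugating by P, we get:

e^{tB} =
  [exp(6*t), t*exp(6*t)]
  [0, exp(6*t)]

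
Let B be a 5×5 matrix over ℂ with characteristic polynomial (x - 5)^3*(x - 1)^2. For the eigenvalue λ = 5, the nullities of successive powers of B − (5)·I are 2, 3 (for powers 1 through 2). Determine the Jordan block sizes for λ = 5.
Block sizes for λ = 5: [2, 1]

From the dimensions of kernels of powers, the number of Jordan blocks of size at least j is d_j − d_{j−1} where d_j = dim ker(N^j) (with d_0 = 0). Computing the differences gives [2, 1].
The number of blocks of size exactly k is (#blocks of size ≥ k) − (#blocks of size ≥ k + 1), so the partition is: 1 block(s) of size 1, 1 block(s) of size 2.
In nonincreasing order the block sizes are [2, 1].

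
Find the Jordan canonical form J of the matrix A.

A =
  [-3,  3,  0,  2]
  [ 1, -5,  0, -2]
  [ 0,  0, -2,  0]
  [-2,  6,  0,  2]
J_2(-2) ⊕ J_1(-2) ⊕ J_1(-2)

The characteristic polynomial is
  det(x·I − A) = x^4 + 8*x^3 + 24*x^2 + 32*x + 16 = (x + 2)^4

Eigenvalues and multiplicities (the geometric multiplicity of λ is n − rank(A − λI), which equals the number of Jordan blocks for λ):
  λ = -2: algebraic multiplicity = 4, geometric multiplicity = 3

Determining the block sizes for each eigenvalue:
  λ = -2: 3 blocks summing to 4 forces exactly one block of size 2 and the rest size 1 → block sizes [2, 1, 1]

Assembling the blocks gives a Jordan form
J =
  [-2,  1,  0,  0]
  [ 0, -2,  0,  0]
  [ 0,  0, -2,  0]
  [ 0,  0,  0, -2]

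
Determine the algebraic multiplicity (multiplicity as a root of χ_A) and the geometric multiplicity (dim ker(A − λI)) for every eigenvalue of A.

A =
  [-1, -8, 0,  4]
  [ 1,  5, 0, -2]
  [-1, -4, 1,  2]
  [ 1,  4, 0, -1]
λ = 1: alg = 4, geom = 3

Step 1 — factor the characteristic polynomial to read off the algebraic multiplicities:
  χ_A(x) = (x - 1)^4

Step 2 — compute geometric multiplicities via the rank-nullity identity g(λ) = n − rank(A − λI):
  rank(A − (1)·I) = 1, so dim ker(A − (1)·I) = n − 1 = 3

Summary:
  λ = 1: algebraic multiplicity = 4, geometric multiplicity = 3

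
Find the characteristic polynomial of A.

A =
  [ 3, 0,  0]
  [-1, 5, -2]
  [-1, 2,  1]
x^3 - 9*x^2 + 27*x - 27

Expanding det(x·I − A) (e.g. by cofactor expansion or by noting that A is similar to its Jordan form J, which has the same characteristic polynomial as A) gives
  χ_A(x) = x^3 - 9*x^2 + 27*x - 27
which factors as (x - 3)^3. The eigenvalues (with algebraic multiplicities) are λ = 3 with multiplicity 3.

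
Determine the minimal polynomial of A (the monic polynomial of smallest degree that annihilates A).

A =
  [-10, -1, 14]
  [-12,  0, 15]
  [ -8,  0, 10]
x^3

The characteristic polynomial is χ_A(x) = x^3, so the eigenvalues are known. The minimal polynomial is
  m_A(x) = Π_λ (x − λ)^{k_λ}
where k_λ is the size of the *largest* Jordan block for λ (equivalently, the smallest k with (A − λI)^k v = 0 for every generalised eigenvector v of λ).

  λ = 0: largest Jordan block has size 3, contributing (x − 0)^3

So m_A(x) = x^3 = x^3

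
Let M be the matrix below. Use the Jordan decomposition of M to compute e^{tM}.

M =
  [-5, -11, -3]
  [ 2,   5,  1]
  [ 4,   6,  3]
e^{tM} =
  [t^2*exp(t) - 6*t*exp(t) + exp(t), 2*t^2*exp(t) - 11*t*exp(t), t^2*exp(t)/2 - 3*t*exp(t)]
  [2*t*exp(t), 4*t*exp(t) + exp(t), t*exp(t)]
  [-2*t^2*exp(t) + 4*t*exp(t), -4*t^2*exp(t) + 6*t*exp(t), -t^2*exp(t) + 2*t*exp(t) + exp(t)]

Strategy: write M = P · J · P⁻¹ where J is a Jordan canonical form, so e^{tM} = P · e^{tJ} · P⁻¹, and e^{tJ} can be computed block-by-block.

M has Jordan form
J =
  [1, 1, 0]
  [0, 1, 1]
  [0, 0, 1]
(up to reordering of blocks).

Per-block formulas:
  For a 3×3 Jordan block J_3(1): exp(t · J_3(1)) = e^(1t)·(I + t·N + (t^2/2)·N^2), where N is the 3×3 nilpotent shift.

After assembling e^{tJ} and conjugating by P, we get:

e^{tM} =
  [t^2*exp(t) - 6*t*exp(t) + exp(t), 2*t^2*exp(t) - 11*t*exp(t), t^2*exp(t)/2 - 3*t*exp(t)]
  [2*t*exp(t), 4*t*exp(t) + exp(t), t*exp(t)]
  [-2*t^2*exp(t) + 4*t*exp(t), -4*t^2*exp(t) + 6*t*exp(t), -t^2*exp(t) + 2*t*exp(t) + exp(t)]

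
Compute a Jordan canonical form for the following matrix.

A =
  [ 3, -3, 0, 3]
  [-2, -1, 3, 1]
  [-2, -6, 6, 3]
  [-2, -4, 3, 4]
J_2(3) ⊕ J_2(3)

The characteristic polynomial is
  det(x·I − A) = x^4 - 12*x^3 + 54*x^2 - 108*x + 81 = (x - 3)^4

Eigenvalues and multiplicities (the geometric multiplicity of λ is n − rank(A − λI), which equals the number of Jordan blocks for λ):
  λ = 3: algebraic multiplicity = 4, geometric multiplicity = 2

Determining the block sizes for each eigenvalue:
  λ = 3: with am = 4 and gm = 2, the partition is not yet determined (e.g. several partitions of 4 into 2 parts exist). Let N = A − (3)·I. Computing rank(N^1) = 2, rank(N^2) = 0; the number of blocks of size ≥ j is rank(N^{j−1}) − rank(N^j), giving [2, 2]. So we have 2 block(s) of size 2 → block sizes [2, 2]

Assembling the blocks gives a Jordan form
J =
  [3, 1, 0, 0]
  [0, 3, 0, 0]
  [0, 0, 3, 1]
  [0, 0, 0, 3]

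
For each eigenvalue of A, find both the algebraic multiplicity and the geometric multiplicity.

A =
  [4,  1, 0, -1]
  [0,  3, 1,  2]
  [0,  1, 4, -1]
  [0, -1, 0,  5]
λ = 4: alg = 4, geom = 2

Step 1 — factor the characteristic polynomial to read off the algebraic multiplicities:
  χ_A(x) = (x - 4)^4

Step 2 — compute geometric multiplicities via the rank-nullity identity g(λ) = n − rank(A − λI):
  rank(A − (4)·I) = 2, so dim ker(A − (4)·I) = n − 2 = 2

Summary:
  λ = 4: algebraic multiplicity = 4, geometric multiplicity = 2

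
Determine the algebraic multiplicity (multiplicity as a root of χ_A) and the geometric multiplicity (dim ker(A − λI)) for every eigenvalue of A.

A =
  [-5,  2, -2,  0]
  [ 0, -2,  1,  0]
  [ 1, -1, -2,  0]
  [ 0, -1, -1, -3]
λ = -3: alg = 4, geom = 2

Step 1 — factor the characteristic polynomial to read off the algebraic multiplicities:
  χ_A(x) = (x + 3)^4

Step 2 — compute geometric multiplicities via the rank-nullity identity g(λ) = n − rank(A − λI):
  rank(A − (-3)·I) = 2, so dim ker(A − (-3)·I) = n − 2 = 2

Summary:
  λ = -3: algebraic multiplicity = 4, geometric multiplicity = 2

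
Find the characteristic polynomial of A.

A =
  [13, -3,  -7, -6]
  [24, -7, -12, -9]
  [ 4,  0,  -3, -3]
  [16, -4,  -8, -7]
x^4 + 4*x^3 + 6*x^2 + 4*x + 1

Expanding det(x·I − A) (e.g. by cofactor expansion or by noting that A is similar to its Jordan form J, which has the same characteristic polynomial as A) gives
  χ_A(x) = x^4 + 4*x^3 + 6*x^2 + 4*x + 1
which factors as (x + 1)^4. The eigenvalues (with algebraic multiplicities) are λ = -1 with multiplicity 4.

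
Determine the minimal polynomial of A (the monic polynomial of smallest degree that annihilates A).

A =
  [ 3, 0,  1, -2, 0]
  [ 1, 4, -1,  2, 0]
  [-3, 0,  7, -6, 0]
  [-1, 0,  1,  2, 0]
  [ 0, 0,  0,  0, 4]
x^2 - 8*x + 16

The characteristic polynomial is χ_A(x) = (x - 4)^5, so the eigenvalues are known. The minimal polynomial is
  m_A(x) = Π_λ (x − λ)^{k_λ}
where k_λ is the size of the *largest* Jordan block for λ (equivalently, the smallest k with (A − λI)^k v = 0 for every generalised eigenvector v of λ).

  λ = 4: largest Jordan block has size 2, contributing (x − 4)^2

So m_A(x) = (x - 4)^2 = x^2 - 8*x + 16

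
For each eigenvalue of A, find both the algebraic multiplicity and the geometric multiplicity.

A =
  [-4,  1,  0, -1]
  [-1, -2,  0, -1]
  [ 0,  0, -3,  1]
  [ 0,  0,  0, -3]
λ = -3: alg = 4, geom = 2

Step 1 — factor the characteristic polynomial to read off the algebraic multiplicities:
  χ_A(x) = (x + 3)^4

Step 2 — compute geometric multiplicities via the rank-nullity identity g(λ) = n − rank(A − λI):
  rank(A − (-3)·I) = 2, so dim ker(A − (-3)·I) = n − 2 = 2

Summary:
  λ = -3: algebraic multiplicity = 4, geometric multiplicity = 2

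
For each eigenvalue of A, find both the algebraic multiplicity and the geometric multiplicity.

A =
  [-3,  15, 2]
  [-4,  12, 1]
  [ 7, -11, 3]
λ = 4: alg = 3, geom = 1

Step 1 — factor the characteristic polynomial to read off the algebraic multiplicities:
  χ_A(x) = (x - 4)^3

Step 2 — compute geometric multiplicities via the rank-nullity identity g(λ) = n − rank(A − λI):
  rank(A − (4)·I) = 2, so dim ker(A − (4)·I) = n − 2 = 1

Summary:
  λ = 4: algebraic multiplicity = 3, geometric multiplicity = 1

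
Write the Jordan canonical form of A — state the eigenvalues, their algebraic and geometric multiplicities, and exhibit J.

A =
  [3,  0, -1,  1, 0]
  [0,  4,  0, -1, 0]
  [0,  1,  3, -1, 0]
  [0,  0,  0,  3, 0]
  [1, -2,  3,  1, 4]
J_2(3) ⊕ J_1(3) ⊕ J_1(4) ⊕ J_1(4)

The characteristic polynomial is
  det(x·I − A) = x^5 - 17*x^4 + 115*x^3 - 387*x^2 + 648*x - 432 = (x - 4)^2*(x - 3)^3

Eigenvalues and multiplicities (the geometric multiplicity of λ is n − rank(A − λI), which equals the number of Jordan blocks for λ):
  λ = 3: algebraic multiplicity = 3, geometric multiplicity = 2
  λ = 4: algebraic multiplicity = 2, geometric multiplicity = 2

Determining the block sizes for each eigenvalue:
  λ = 3: 2 blocks summing to 3 forces exactly one block of size 2 and the rest size 1 → block sizes [2, 1]
  λ = 4: gm = am = 2, so every block has size 1 → block sizes [1, 1]

Assembling the blocks gives a Jordan form
J =
  [3, 1, 0, 0, 0]
  [0, 3, 0, 0, 0]
  [0, 0, 3, 0, 0]
  [0, 0, 0, 4, 0]
  [0, 0, 0, 0, 4]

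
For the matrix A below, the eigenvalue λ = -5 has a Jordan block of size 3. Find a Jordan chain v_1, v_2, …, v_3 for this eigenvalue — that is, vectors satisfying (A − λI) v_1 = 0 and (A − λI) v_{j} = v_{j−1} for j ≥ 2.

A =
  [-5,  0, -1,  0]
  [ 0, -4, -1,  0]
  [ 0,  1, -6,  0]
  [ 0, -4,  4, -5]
A Jordan chain for λ = -5 of length 3:
v_1 = (-1, 0, 0, 0)ᵀ
v_2 = (0, 1, 1, -4)ᵀ
v_3 = (0, 1, 0, 0)ᵀ

Let N = A − (-5)·I. We want v_3 with N^3 v_3 = 0 but N^2 v_3 ≠ 0; then v_{j-1} := N · v_j for j = 3, …, 2.

Pick v_3 = (0, 1, 0, 0)ᵀ.
Then v_2 = N · v_3 = (0, 1, 1, -4)ᵀ.
Then v_1 = N · v_2 = (-1, 0, 0, 0)ᵀ.

Sanity check: (A − (-5)·I) v_1 = (0, 0, 0, 0)ᵀ = 0. ✓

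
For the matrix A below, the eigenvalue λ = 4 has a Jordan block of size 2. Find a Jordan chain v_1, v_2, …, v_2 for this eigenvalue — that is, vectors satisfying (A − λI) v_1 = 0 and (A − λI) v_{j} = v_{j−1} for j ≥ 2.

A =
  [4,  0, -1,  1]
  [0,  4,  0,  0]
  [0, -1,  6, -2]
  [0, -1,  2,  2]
A Jordan chain for λ = 4 of length 2:
v_1 = (0, 0, -1, -1)ᵀ
v_2 = (0, 1, 0, 0)ᵀ

Let N = A − (4)·I. We want v_2 with N^2 v_2 = 0 but N^1 v_2 ≠ 0; then v_{j-1} := N · v_j for j = 2, …, 2.

Pick v_2 = (0, 1, 0, 0)ᵀ.
Then v_1 = N · v_2 = (0, 0, -1, -1)ᵀ.

Sanity check: (A − (4)·I) v_1 = (0, 0, 0, 0)ᵀ = 0. ✓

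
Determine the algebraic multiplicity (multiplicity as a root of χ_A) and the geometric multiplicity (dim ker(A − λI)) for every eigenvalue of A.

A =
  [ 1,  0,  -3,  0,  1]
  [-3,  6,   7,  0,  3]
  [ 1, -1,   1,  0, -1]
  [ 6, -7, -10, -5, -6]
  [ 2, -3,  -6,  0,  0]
λ = -5: alg = 1, geom = 1; λ = 2: alg = 4, geom = 2

Step 1 — factor the characteristic polynomial to read off the algebraic multiplicities:
  χ_A(x) = (x - 2)^4*(x + 5)

Step 2 — compute geometric multiplicities via the rank-nullity identity g(λ) = n − rank(A − λI):
  rank(A − (-5)·I) = 4, so dim ker(A − (-5)·I) = n − 4 = 1
  rank(A − (2)·I) = 3, so dim ker(A − (2)·I) = n − 3 = 2

Summary:
  λ = -5: algebraic multiplicity = 1, geometric multiplicity = 1
  λ = 2: algebraic multiplicity = 4, geometric multiplicity = 2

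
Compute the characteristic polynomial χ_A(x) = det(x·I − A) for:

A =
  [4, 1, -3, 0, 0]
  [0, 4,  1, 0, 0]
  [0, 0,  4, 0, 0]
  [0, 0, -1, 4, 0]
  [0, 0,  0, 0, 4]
x^5 - 20*x^4 + 160*x^3 - 640*x^2 + 1280*x - 1024

Expanding det(x·I − A) (e.g. by cofactor expansion or by noting that A is similar to its Jordan form J, which has the same characteristic polynomial as A) gives
  χ_A(x) = x^5 - 20*x^4 + 160*x^3 - 640*x^2 + 1280*x - 1024
which factors as (x - 4)^5. The eigenvalues (with algebraic multiplicities) are λ = 4 with multiplicity 5.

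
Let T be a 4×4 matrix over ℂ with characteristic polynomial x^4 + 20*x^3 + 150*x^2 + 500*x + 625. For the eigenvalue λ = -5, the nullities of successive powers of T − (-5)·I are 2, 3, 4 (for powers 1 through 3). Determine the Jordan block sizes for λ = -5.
Block sizes for λ = -5: [3, 1]

From the dimensions of kernels of powers, the number of Jordan blocks of size at least j is d_j − d_{j−1} where d_j = dim ker(N^j) (with d_0 = 0). Computing the differences gives [2, 1, 1].
The number of blocks of size exactly k is (#blocks of size ≥ k) − (#blocks of size ≥ k + 1), so the partition is: 1 block(s) of size 1, 1 block(s) of size 3.
In nonincreasing order the block sizes are [3, 1].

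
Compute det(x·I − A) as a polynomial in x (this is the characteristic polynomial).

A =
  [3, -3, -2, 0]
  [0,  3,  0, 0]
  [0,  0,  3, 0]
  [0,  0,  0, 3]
x^4 - 12*x^3 + 54*x^2 - 108*x + 81

Expanding det(x·I − A) (e.g. by cofactor expansion or by noting that A is similar to its Jordan form J, which has the same characteristic polynomial as A) gives
  χ_A(x) = x^4 - 12*x^3 + 54*x^2 - 108*x + 81
which factors as (x - 3)^4. The eigenvalues (with algebraic multiplicities) are λ = 3 with multiplicity 4.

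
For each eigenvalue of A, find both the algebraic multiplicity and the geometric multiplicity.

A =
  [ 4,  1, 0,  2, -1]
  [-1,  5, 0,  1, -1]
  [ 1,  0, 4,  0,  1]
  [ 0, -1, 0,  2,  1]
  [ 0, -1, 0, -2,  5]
λ = 4: alg = 5, geom = 2

Step 1 — factor the characteristic polynomial to read off the algebraic multiplicities:
  χ_A(x) = (x - 4)^5

Step 2 — compute geometric multiplicities via the rank-nullity identity g(λ) = n − rank(A − λI):
  rank(A − (4)·I) = 3, so dim ker(A − (4)·I) = n − 3 = 2

Summary:
  λ = 4: algebraic multiplicity = 5, geometric multiplicity = 2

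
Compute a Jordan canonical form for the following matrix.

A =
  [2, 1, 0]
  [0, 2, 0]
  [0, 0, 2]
J_2(2) ⊕ J_1(2)

The characteristic polynomial is
  det(x·I − A) = x^3 - 6*x^2 + 12*x - 8 = (x - 2)^3

Eigenvalues and multiplicities (the geometric multiplicity of λ is n − rank(A − λI), which equals the number of Jordan blocks for λ):
  λ = 2: algebraic multiplicity = 3, geometric multiplicity = 2

Determining the block sizes for each eigenvalue:
  λ = 2: 2 blocks summing to 3 forces exactly one block of size 2 and the rest size 1 → block sizes [2, 1]

Assembling the blocks gives a Jordan form
J =
  [2, 1, 0]
  [0, 2, 0]
  [0, 0, 2]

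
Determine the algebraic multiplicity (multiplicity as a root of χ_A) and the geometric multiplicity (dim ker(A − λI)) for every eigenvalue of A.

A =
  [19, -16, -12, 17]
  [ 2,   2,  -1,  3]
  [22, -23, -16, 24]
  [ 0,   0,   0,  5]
λ = -5: alg = 1, geom = 1; λ = 5: alg = 3, geom = 1

Step 1 — factor the characteristic polynomial to read off the algebraic multiplicities:
  χ_A(x) = (x - 5)^3*(x + 5)

Step 2 — compute geometric multiplicities via the rank-nullity identity g(λ) = n − rank(A − λI):
  rank(A − (-5)·I) = 3, so dim ker(A − (-5)·I) = n − 3 = 1
  rank(A − (5)·I) = 3, so dim ker(A − (5)·I) = n − 3 = 1

Summary:
  λ = -5: algebraic multiplicity = 1, geometric multiplicity = 1
  λ = 5: algebraic multiplicity = 3, geometric multiplicity = 1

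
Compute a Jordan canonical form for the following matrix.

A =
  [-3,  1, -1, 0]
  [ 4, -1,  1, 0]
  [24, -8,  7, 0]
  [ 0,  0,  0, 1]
J_3(1) ⊕ J_1(1)

The characteristic polynomial is
  det(x·I − A) = x^4 - 4*x^3 + 6*x^2 - 4*x + 1 = (x - 1)^4

Eigenvalues and multiplicities (the geometric multiplicity of λ is n − rank(A − λI), which equals the number of Jordan blocks for λ):
  λ = 1: algebraic multiplicity = 4, geometric multiplicity = 2

Determining the block sizes for each eigenvalue:
  λ = 1: with am = 4 and gm = 2, the partition is not yet determined (e.g. several partitions of 4 into 2 parts exist). Let N = A − (1)·I. Computing rank(N^1) = 2, rank(N^2) = 1, rank(N^3) = 0; the number of blocks of size ≥ j is rank(N^{j−1}) − rank(N^j), giving [2, 1, 1]. So we have 1 block(s) of size 3, 1 block(s) of size 1 → block sizes [3, 1]

Assembling the blocks gives a Jordan form
J =
  [1, 1, 0, 0]
  [0, 1, 1, 0]
  [0, 0, 1, 0]
  [0, 0, 0, 1]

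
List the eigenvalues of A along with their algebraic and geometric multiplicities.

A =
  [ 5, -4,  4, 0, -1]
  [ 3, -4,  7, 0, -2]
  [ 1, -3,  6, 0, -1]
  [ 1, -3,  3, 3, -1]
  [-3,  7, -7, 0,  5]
λ = 3: alg = 5, geom = 3

Step 1 — factor the characteristic polynomial to read off the algebraic multiplicities:
  χ_A(x) = (x - 3)^5

Step 2 — compute geometric multiplicities via the rank-nullity identity g(λ) = n − rank(A − λI):
  rank(A − (3)·I) = 2, so dim ker(A − (3)·I) = n − 2 = 3

Summary:
  λ = 3: algebraic multiplicity = 5, geometric multiplicity = 3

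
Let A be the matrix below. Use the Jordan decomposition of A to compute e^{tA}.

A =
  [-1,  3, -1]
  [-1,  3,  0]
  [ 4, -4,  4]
e^{tA} =
  [t^2*exp(2*t) - 3*t*exp(2*t) + exp(2*t), -t^2*exp(2*t) + 3*t*exp(2*t), t^2*exp(2*t)/2 - t*exp(2*t)]
  [t^2*exp(2*t) - t*exp(2*t), -t^2*exp(2*t) + t*exp(2*t) + exp(2*t), t^2*exp(2*t)/2]
  [4*t*exp(2*t), -4*t*exp(2*t), 2*t*exp(2*t) + exp(2*t)]

Strategy: write A = P · J · P⁻¹ where J is a Jordan canonical form, so e^{tA} = P · e^{tJ} · P⁻¹, and e^{tJ} can be computed block-by-block.

A has Jordan form
J =
  [2, 1, 0]
  [0, 2, 1]
  [0, 0, 2]
(up to reordering of blocks).

Per-block formulas:
  For a 3×3 Jordan block J_3(2): exp(t · J_3(2)) = e^(2t)·(I + t·N + (t^2/2)·N^2), where N is the 3×3 nilpotent shift.

After assembling e^{tJ} and conjugating by P, we get:

e^{tA} =
  [t^2*exp(2*t) - 3*t*exp(2*t) + exp(2*t), -t^2*exp(2*t) + 3*t*exp(2*t), t^2*exp(2*t)/2 - t*exp(2*t)]
  [t^2*exp(2*t) - t*exp(2*t), -t^2*exp(2*t) + t*exp(2*t) + exp(2*t), t^2*exp(2*t)/2]
  [4*t*exp(2*t), -4*t*exp(2*t), 2*t*exp(2*t) + exp(2*t)]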